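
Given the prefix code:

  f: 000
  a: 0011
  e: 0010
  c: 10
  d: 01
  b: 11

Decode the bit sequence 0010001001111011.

Read left to right; each codeword is recognised as soon as it completes (prefix code):
  0010→e | 0010→e | 01→d | 11→b | 10→c | 11→b
Decoded message: eedbcb

eedbcb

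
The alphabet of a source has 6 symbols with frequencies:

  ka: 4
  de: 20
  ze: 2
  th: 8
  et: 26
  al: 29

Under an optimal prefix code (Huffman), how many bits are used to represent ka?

4

Repeatedly merge the two smallest:
combine ze(2), ka(4) → 6
combine 6, th(8) → 14
combine 14, de(20) → 34
combine et(26), al(29) → 55
combine 34, 55 → 89
ka's leaf is at depth 4, giving a 4-bit codeword.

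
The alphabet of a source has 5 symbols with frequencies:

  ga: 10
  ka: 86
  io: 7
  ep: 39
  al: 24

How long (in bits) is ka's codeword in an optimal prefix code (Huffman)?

Huffman merges, smallest pair first:
io(7) + ga(10) → 17
17 + al(24) → 41
ep(39) + 41 → 80
80 + ka(86) → 166
ka is a child of the root — depth 1, so its codeword is a single bit.

1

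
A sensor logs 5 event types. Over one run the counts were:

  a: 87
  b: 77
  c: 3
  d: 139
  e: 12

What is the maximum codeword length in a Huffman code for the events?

Merge the two lowest-weight nodes at each step:
c(3) + e(12) → 15
15 + b(77) → 92
a(87) + 92 → 179
d(139) + 179 → 318
Maximum depth reached is 4.

4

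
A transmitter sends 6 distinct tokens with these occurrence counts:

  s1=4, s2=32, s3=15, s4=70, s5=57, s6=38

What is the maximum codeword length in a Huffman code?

4

Merge the two lowest-weight nodes at each step:
combine s1(4), s3(15) → 19
combine 19, s2(32) → 51
combine s6(38), 51 → 89
combine s5(57), s4(70) → 127
combine 89, 127 → 216
Maximum depth reached is 4.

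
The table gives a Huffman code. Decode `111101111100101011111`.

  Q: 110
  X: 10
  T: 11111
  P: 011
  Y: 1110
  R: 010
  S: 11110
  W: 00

Read left to right; each codeword is recognised as soon as it completes (prefix code):
  11110→S | 11111→T | 00→W | 10→X | 10→X | 11111→T
Decoded message: STWXXT

STWXXT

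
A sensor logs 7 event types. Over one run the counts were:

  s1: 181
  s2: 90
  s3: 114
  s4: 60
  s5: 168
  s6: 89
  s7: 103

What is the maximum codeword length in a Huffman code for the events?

Merge the two lowest-weight nodes at each step:
s4(60) + s6(89) → 149
s2(90) + s7(103) → 193
s3(114) + 149 → 263
s5(168) + s1(181) → 349
193 + 263 → 456
349 + 456 → 805
Maximum depth reached is 4.

4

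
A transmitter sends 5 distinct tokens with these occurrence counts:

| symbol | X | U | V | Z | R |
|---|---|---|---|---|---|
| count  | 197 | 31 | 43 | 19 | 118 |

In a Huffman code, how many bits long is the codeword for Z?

Build the tree from the bottom:
merge Z(19) and U(31): 50
merge V(43) and 50: 93
merge 93 and R(118): 211
merge X(197) and 211: 408
Z's leaf is at depth 4, giving a 4-bit codeword.

4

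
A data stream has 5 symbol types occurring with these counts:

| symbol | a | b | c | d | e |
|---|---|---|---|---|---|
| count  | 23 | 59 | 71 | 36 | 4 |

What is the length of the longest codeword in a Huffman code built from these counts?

Merge the two lowest-weight nodes at each step:
combine e(4), a(23) → 27
combine 27, d(36) → 63
combine b(59), 63 → 122
combine c(71), 122 → 193
The rarest symbols sit at the bottom; the longest codeword is 4 bits.

4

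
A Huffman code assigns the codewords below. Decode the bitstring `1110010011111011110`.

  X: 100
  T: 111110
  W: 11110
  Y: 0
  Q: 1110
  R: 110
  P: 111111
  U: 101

QYXTW

Read left to right; each codeword is recognised as soon as it completes (prefix code):
  1110→Q | 0→Y | 100→X | 111110→T | 11110→W
Decoded message: QYXTW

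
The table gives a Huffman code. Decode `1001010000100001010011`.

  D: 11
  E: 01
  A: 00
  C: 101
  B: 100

BCAABACAD

Read left to right; each codeword is recognised as soon as it completes (prefix code):
  100→B | 101→C | 00→A | 00→A | 100→B | 00→A | 101→C | 00→A | 11→D
Decoded message: BCAABACAD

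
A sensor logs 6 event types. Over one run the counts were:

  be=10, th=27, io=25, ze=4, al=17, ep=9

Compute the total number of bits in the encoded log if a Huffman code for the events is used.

Merge the two smallest weights repeatedly:
combine ze(4), ep(9) → 13
combine be(10), 13 → 23
combine al(17), 23 → 40
combine io(25), th(27) → 52
combine 40, 52 → 92
Total encoded bits = sum of merged weights = 13 + 23 + 40 + 52 + 92 = 220.

220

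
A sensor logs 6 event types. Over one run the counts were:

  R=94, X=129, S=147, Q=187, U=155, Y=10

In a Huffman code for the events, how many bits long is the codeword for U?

2

Huffman merges, smallest pair first:
merge Y(10) and R(94): 104
merge 104 and X(129): 233
merge S(147) and U(155): 302
merge Q(187) and 233: 420
merge 302 and 420: 722
U's leaf is at depth 2, giving a 2-bit codeword.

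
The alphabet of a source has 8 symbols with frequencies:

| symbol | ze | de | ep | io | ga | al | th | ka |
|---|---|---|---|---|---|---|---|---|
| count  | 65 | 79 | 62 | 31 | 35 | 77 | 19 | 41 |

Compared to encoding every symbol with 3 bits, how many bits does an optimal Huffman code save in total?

Fixed-length: 3 bits × 409 symbols = 1227 bits.
Huffman merges:
merge th(19) and io(31): 50
merge ga(35) and ka(41): 76
merge 50 and ep(62): 112
merge ze(65) and 76: 141
merge al(77) and de(79): 156
merge 112 and 141: 253
merge 156 and 253: 409
Huffman total = 50 + 76 + 112 + 141 + 156 + 253 + 409 = 1197 bits.
Saving = 1227 − 1197 = 30 bits.

30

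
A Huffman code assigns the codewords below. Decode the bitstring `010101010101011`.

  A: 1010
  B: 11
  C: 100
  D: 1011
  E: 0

Read left to right; each codeword is recognised as soon as it completes (prefix code):
  0→E | 1010→A | 1010→A | 1010→A | 11→B
Decoded message: EAAAB

EAAAB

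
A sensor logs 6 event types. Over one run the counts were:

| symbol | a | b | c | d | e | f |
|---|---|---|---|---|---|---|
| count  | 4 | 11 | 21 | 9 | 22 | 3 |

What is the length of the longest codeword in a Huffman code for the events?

Merge the two lowest-weight nodes at each step:
merge f(3) and a(4): 7
merge 7 and d(9): 16
merge b(11) and 16: 27
merge c(21) and e(22): 43
merge 27 and 43: 70
The rarest symbols sit at the bottom; the longest codeword is 4 bits.

4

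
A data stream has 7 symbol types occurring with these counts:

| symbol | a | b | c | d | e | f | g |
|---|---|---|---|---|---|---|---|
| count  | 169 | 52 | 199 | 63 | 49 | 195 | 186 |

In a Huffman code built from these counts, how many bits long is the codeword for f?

2

Repeatedly merge the two smallest:
combine e(49), b(52) → 101
combine d(63), 101 → 164
combine 164, a(169) → 333
combine g(186), f(195) → 381
combine c(199), 333 → 532
combine 381, 532 → 913
f sits 2 levels below the root, so its codeword is 2 bits.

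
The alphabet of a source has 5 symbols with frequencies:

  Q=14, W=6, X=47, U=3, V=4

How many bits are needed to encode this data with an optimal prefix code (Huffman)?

Greedily combine the two least-frequent nodes:
U(3) + V(4) → 7
W(6) + 7 → 13
13 + Q(14) → 27
27 + X(47) → 74
The encoded length is the sum of every internal node's weight: 7 + 13 + 27 + 74 = 121 bits.

121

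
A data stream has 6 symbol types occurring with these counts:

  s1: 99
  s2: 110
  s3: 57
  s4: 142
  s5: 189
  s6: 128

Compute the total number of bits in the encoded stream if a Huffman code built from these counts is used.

1844

Build the Huffman tree bottom-up:
s3(57) + s1(99) → 156
s2(110) + s6(128) → 238
s4(142) + 156 → 298
s5(189) + 238 → 427
298 + 427 → 725
Each symbol's bit-cost is frequency × depth; summing gives 1844 bits (equivalently 156 + 238 + 298 + 427 + 725).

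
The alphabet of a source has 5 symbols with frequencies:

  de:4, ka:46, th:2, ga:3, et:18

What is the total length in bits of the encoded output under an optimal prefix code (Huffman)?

114

Build the Huffman tree bottom-up:
merge th(2) and ga(3): 5
merge de(4) and 5: 9
merge 9 and et(18): 27
merge 27 and ka(46): 73
Each symbol's bit-cost is frequency × depth; summing gives 114 bits (equivalently 5 + 9 + 27 + 73).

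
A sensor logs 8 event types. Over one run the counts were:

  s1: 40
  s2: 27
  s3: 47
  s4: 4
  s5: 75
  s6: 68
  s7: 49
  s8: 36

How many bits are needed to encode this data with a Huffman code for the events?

993

Build the Huffman tree bottom-up:
s4(4) + s2(27) → 31
31 + s8(36) → 67
s1(40) + s3(47) → 87
s7(49) + 67 → 116
s6(68) + s5(75) → 143
87 + 116 → 203
143 + 203 → 346
Total encoded bits = sum of merged weights = 31 + 67 + 87 + 116 + 143 + 203 + 346 = 993.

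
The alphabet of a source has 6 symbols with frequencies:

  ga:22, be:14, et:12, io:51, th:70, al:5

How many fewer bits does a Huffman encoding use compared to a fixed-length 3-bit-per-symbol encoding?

143

Fixed-length: 3 bits × 174 symbols = 522 bits.
Huffman merges:
merge al(5) and et(12): 17
merge be(14) and 17: 31
merge ga(22) and 31: 53
merge io(51) and 53: 104
merge th(70) and 104: 174
Huffman total = 17 + 31 + 53 + 104 + 174 = 379 bits.
Saving = 522 − 379 = 143 bits.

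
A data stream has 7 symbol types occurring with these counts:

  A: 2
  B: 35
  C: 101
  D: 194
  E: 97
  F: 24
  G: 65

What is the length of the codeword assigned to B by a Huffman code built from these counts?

Build the tree from the bottom:
combine A(2), F(24) → 26
combine 26, B(35) → 61
combine 61, G(65) → 126
combine E(97), C(101) → 198
combine 126, D(194) → 320
combine 198, 320 → 518
B's leaf is at depth 4, giving a 4-bit codeword.

4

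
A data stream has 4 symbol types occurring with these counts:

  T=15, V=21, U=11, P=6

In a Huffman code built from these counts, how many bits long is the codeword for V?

1

Build the tree from the bottom:
merge P(6) and U(11): 17
merge T(15) and 17: 32
merge V(21) and 32: 53
V sits one level below the root: a 1-bit codeword.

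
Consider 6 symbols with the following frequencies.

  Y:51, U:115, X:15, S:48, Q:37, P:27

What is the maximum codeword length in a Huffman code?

Merge the two lowest-weight nodes at each step:
X(15) + P(27) → 42
Q(37) + 42 → 79
S(48) + Y(51) → 99
79 + 99 → 178
U(115) + 178 → 293
The first pair merged (X, P) ends up deepest, at depth 4.

4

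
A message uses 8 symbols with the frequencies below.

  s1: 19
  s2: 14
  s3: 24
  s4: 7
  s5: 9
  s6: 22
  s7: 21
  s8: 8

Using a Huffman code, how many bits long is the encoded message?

Build the Huffman tree bottom-up:
combine s4(7), s8(8) → 15
combine s5(9), s2(14) → 23
combine 15, s1(19) → 34
combine s7(21), s6(22) → 43
combine 23, s3(24) → 47
combine 34, 43 → 77
combine 47, 77 → 124
Total encoded bits = sum of merged weights = 15 + 23 + 34 + 43 + 47 + 77 + 124 = 363.

363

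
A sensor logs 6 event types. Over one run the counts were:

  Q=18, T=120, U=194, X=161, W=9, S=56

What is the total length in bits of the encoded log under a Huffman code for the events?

1226

Build the Huffman tree bottom-up:
merge W(9) and Q(18): 27
merge 27 and S(56): 83
merge 83 and T(120): 203
merge X(161) and U(194): 355
merge 203 and 355: 558
Total encoded bits = sum of merged weights = 27 + 83 + 203 + 355 + 558 = 1226.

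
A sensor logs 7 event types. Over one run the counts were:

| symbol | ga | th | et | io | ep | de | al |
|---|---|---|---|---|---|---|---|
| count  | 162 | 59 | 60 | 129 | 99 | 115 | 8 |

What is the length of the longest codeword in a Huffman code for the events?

4

Merge the two lowest-weight nodes at each step:
merge al(8) and th(59): 67
merge et(60) and 67: 127
merge ep(99) and de(115): 214
merge 127 and io(129): 256
merge ga(162) and 214: 376
merge 256 and 376: 632
Maximum depth reached is 4.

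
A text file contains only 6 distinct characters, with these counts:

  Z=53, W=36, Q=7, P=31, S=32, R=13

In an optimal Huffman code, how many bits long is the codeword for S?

Build the tree from the bottom:
Q(7) + R(13) → 20
20 + P(31) → 51
S(32) + W(36) → 68
51 + Z(53) → 104
68 + 104 → 172
The subtree containing S is merged 2 times, so code length = 2.

2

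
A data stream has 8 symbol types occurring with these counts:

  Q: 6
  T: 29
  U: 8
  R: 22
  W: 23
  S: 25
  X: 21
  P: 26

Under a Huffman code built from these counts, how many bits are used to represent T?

Repeatedly merge the two smallest:
Q(6) + U(8) → 14
14 + X(21) → 35
R(22) + W(23) → 45
S(25) + P(26) → 51
T(29) + 35 → 64
45 + 51 → 96
64 + 96 → 160
T sits 2 levels below the root, so its codeword is 2 bits.

2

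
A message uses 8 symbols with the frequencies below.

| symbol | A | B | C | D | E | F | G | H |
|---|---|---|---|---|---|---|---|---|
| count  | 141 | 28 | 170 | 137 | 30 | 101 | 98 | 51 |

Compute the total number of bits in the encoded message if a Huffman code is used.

2124

Build the Huffman tree bottom-up:
B(28) + E(30) → 58
H(51) + 58 → 109
G(98) + F(101) → 199
109 + D(137) → 246
A(141) + C(170) → 311
199 + 246 → 445
311 + 445 → 756
The encoded length is the sum of every internal node's weight: 58 + 109 + 199 + 246 + 311 + 445 + 756 = 2124 bits.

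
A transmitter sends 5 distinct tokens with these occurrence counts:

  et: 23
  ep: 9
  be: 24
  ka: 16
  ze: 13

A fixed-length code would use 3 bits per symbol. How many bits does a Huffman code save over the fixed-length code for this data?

Fixed-length: 3 bits × 85 symbols = 255 bits.
Huffman merges:
combine ep(9), ze(13) → 22
combine ka(16), 22 → 38
combine et(23), be(24) → 47
combine 38, 47 → 85
Huffman total = 22 + 38 + 47 + 85 = 192 bits.
Saving = 255 − 192 = 63 bits.

63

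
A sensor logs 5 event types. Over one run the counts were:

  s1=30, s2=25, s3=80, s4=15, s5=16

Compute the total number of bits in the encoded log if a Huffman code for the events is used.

338

Greedily combine the two least-frequent nodes:
merge s4(15) and s5(16): 31
merge s2(25) and s1(30): 55
merge 31 and 55: 86
merge s3(80) and 86: 166
Total encoded bits = sum of merged weights = 31 + 55 + 86 + 166 = 338.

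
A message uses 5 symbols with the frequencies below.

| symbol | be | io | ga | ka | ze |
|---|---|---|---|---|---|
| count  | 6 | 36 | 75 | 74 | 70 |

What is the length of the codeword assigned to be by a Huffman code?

3

Huffman merges, smallest pair first:
combine be(6), io(36) → 42
combine 42, ze(70) → 112
combine ka(74), ga(75) → 149
combine 112, 149 → 261
be sits 3 levels below the root, so its codeword is 3 bits.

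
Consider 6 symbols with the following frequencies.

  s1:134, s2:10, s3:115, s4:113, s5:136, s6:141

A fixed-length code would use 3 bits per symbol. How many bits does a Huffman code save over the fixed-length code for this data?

Fixed-length: 3 bits × 649 symbols = 1947 bits.
Huffman merges:
merge s2(10) and s4(113): 123
merge s3(115) and 123: 238
merge s1(134) and s5(136): 270
merge s6(141) and 238: 379
merge 270 and 379: 649
Huffman total = 123 + 238 + 270 + 379 + 649 = 1659 bits.
Saving = 1947 − 1659 = 288 bits.

288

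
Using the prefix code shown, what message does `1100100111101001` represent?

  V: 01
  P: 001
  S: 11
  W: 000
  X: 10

Read left to right; each codeword is recognised as soon as it completes (prefix code):
  11→S | 001→P | 001→P | 11→S | 10→X | 10→X | 01→V
Decoded message: SPPSXXV

SPPSXXV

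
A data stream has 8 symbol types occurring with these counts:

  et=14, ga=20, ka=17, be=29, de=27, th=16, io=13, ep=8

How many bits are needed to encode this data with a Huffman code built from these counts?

Greedily combine the two least-frequent nodes:
ep(8) + io(13) → 21
et(14) + th(16) → 30
ka(17) + ga(20) → 37
21 + de(27) → 48
be(29) + 30 → 59
37 + 48 → 85
59 + 85 → 144
The encoded length is the sum of every internal node's weight: 21 + 30 + 37 + 48 + 59 + 85 + 144 = 424 bits.

424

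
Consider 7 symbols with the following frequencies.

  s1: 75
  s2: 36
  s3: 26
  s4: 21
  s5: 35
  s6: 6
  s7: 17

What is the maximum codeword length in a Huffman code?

4

Merge the two lowest-weight nodes at each step:
s6(6) + s7(17) → 23
s4(21) + 23 → 44
s3(26) + s5(35) → 61
s2(36) + 44 → 80
61 + s1(75) → 136
80 + 136 → 216
Maximum depth reached is 4.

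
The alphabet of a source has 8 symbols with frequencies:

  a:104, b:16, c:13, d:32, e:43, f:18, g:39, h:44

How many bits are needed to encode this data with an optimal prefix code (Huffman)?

852

Build the Huffman tree bottom-up:
merge c(13) and b(16): 29
merge f(18) and 29: 47
merge d(32) and g(39): 71
merge e(43) and h(44): 87
merge 47 and 71: 118
merge 87 and a(104): 191
merge 118 and 191: 309
Each symbol's bit-cost is frequency × depth; summing gives 852 bits (equivalently 29 + 47 + 71 + 87 + 118 + 191 + 309).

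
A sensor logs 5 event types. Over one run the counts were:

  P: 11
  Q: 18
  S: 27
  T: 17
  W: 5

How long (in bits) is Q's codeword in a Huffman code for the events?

2

Build the tree from the bottom:
merge W(5) and P(11): 16
merge 16 and T(17): 33
merge Q(18) and S(27): 45
merge 33 and 45: 78
Q's leaf is at depth 2, giving a 2-bit codeword.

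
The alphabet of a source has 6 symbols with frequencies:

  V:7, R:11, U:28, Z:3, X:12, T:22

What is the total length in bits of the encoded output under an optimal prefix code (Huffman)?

197

Greedily combine the two least-frequent nodes:
merge Z(3) and V(7): 10
merge 10 and R(11): 21
merge X(12) and 21: 33
merge T(22) and U(28): 50
merge 33 and 50: 83
The encoded length is the sum of every internal node's weight: 10 + 21 + 33 + 50 + 83 = 197 bits.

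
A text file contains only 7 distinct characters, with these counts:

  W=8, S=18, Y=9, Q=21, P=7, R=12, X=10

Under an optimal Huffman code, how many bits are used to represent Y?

3

Repeatedly merge the two smallest:
combine P(7), W(8) → 15
combine Y(9), X(10) → 19
combine R(12), 15 → 27
combine S(18), 19 → 37
combine Q(21), 27 → 48
combine 37, 48 → 85
Y sits 3 levels below the root, so its codeword is 3 bits.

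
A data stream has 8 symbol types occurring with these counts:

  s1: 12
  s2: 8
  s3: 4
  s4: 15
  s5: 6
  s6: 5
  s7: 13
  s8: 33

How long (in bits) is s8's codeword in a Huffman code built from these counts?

2

Repeatedly merge the two smallest:
merge s3(4) and s6(5): 9
merge s5(6) and s2(8): 14
merge 9 and s1(12): 21
merge s7(13) and 14: 27
merge s4(15) and 21: 36
merge 27 and s8(33): 60
merge 36 and 60: 96
The subtree containing s8 is merged 2 times, so code length = 2.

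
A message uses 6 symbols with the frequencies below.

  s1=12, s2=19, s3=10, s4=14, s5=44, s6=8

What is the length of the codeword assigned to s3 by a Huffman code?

4

Build the tree from the bottom:
s6(8) + s3(10) → 18
s1(12) + s4(14) → 26
18 + s2(19) → 37
26 + 37 → 63
s5(44) + 63 → 107
The subtree containing s3 is merged 4 times, so code length = 4.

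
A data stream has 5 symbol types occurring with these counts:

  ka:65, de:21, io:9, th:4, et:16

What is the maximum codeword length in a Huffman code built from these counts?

Merge the two lowest-weight nodes at each step:
merge th(4) and io(9): 13
merge 13 and et(16): 29
merge de(21) and 29: 50
merge 50 and ka(65): 115
The first pair merged (th, io) ends up deepest, at depth 4.

4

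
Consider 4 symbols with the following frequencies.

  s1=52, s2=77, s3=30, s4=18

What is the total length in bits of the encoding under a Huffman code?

Greedily combine the two least-frequent nodes:
s4(18) + s3(30) → 48
48 + s1(52) → 100
s2(77) + 100 → 177
Total encoded bits = sum of merged weights = 48 + 100 + 177 = 325.

325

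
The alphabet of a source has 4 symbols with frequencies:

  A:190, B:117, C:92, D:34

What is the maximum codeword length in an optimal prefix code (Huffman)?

Merge the two lowest-weight nodes at each step:
combine D(34), C(92) → 126
combine B(117), 126 → 243
combine A(190), 243 → 433
The rarest symbols sit at the bottom; the longest codeword is 3 bits.

3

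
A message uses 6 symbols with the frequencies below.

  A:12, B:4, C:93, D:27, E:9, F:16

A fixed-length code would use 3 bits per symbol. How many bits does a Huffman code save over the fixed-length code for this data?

175

Fixed-length: 3 bits × 161 symbols = 483 bits.
Huffman merges:
combine B(4), E(9) → 13
combine A(12), 13 → 25
combine F(16), 25 → 41
combine D(27), 41 → 68
combine 68, C(93) → 161
Huffman total = 13 + 25 + 41 + 68 + 161 = 308 bits.
Saving = 483 − 308 = 175 bits.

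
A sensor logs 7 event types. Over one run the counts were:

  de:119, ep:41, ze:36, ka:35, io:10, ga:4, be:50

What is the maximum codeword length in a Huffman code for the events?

Merge the two lowest-weight nodes at each step:
combine ga(4), io(10) → 14
combine 14, ka(35) → 49
combine ze(36), ep(41) → 77
combine 49, be(50) → 99
combine 77, 99 → 176
combine de(119), 176 → 295
The first pair merged (ga, io) ends up deepest, at depth 5.

5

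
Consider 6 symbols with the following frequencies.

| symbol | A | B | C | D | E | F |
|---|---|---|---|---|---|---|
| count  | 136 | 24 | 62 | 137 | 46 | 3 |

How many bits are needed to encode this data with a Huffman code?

Merge the two smallest weights repeatedly:
merge F(3) and B(24): 27
merge 27 and E(46): 73
merge C(62) and 73: 135
merge 135 and A(136): 271
merge D(137) and 271: 408
Total encoded bits = sum of merged weights = 27 + 73 + 135 + 271 + 408 = 914.

914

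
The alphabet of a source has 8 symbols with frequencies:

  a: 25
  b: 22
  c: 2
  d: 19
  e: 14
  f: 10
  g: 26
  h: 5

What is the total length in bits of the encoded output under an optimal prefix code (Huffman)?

342

Build the Huffman tree bottom-up:
combine c(2), h(5) → 7
combine 7, f(10) → 17
combine e(14), 17 → 31
combine d(19), b(22) → 41
combine a(25), g(26) → 51
combine 31, 41 → 72
combine 51, 72 → 123
Total encoded bits = sum of merged weights = 7 + 17 + 31 + 41 + 51 + 72 + 123 = 342.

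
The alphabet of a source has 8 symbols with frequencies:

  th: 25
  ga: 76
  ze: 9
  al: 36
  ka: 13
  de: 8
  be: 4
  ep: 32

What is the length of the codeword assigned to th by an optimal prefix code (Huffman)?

3

Build the tree from the bottom:
merge be(4) and de(8): 12
merge ze(9) and 12: 21
merge ka(13) and 21: 34
merge th(25) and ep(32): 57
merge 34 and al(36): 70
merge 57 and 70: 127
merge ga(76) and 127: 203
th's leaf is at depth 3, giving a 3-bit codeword.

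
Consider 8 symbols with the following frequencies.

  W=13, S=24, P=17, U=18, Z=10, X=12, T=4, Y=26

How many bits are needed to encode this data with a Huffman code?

360

Merge the two smallest weights repeatedly:
merge T(4) and Z(10): 14
merge X(12) and W(13): 25
merge 14 and P(17): 31
merge U(18) and S(24): 42
merge 25 and Y(26): 51
merge 31 and 42: 73
merge 51 and 73: 124
Total encoded bits = sum of merged weights = 14 + 25 + 31 + 42 + 51 + 73 + 124 = 360.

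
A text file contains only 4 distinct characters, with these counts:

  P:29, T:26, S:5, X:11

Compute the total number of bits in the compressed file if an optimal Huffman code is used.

Greedily combine the two least-frequent nodes:
combine S(5), X(11) → 16
combine 16, T(26) → 42
combine P(29), 42 → 71
Total encoded bits = sum of merged weights = 16 + 42 + 71 = 129.

129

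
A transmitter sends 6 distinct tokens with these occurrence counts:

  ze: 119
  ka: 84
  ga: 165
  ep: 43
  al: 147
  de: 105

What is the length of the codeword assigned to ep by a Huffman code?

Huffman merges, smallest pair first:
ep(43) + ka(84) → 127
de(105) + ze(119) → 224
127 + al(147) → 274
ga(165) + 224 → 389
274 + 389 → 663
ep sits 3 levels below the root, so its codeword is 3 bits.

3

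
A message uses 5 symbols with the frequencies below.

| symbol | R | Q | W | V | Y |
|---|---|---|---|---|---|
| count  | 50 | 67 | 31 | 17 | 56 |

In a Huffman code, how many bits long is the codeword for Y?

2

Build the tree from the bottom:
V(17) + W(31) → 48
48 + R(50) → 98
Y(56) + Q(67) → 123
98 + 123 → 221
Y's leaf is at depth 2, giving a 2-bit codeword.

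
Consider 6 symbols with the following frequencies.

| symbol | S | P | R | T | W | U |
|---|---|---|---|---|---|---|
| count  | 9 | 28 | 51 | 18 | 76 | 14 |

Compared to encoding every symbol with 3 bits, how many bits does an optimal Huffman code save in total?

139

Fixed-length: 3 bits × 196 symbols = 588 bits.
Huffman merges:
merge S(9) and U(14): 23
merge T(18) and 23: 41
merge P(28) and 41: 69
merge R(51) and 69: 120
merge W(76) and 120: 196
Huffman total = 23 + 41 + 69 + 120 + 196 = 449 bits.
Saving = 588 − 449 = 139 bits.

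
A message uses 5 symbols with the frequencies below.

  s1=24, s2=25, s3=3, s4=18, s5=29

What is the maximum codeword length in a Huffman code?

Merge the two lowest-weight nodes at each step:
combine s3(3), s4(18) → 21
combine 21, s1(24) → 45
combine s2(25), s5(29) → 54
combine 45, 54 → 99
The rarest symbols sit at the bottom; the longest codeword is 3 bits.

3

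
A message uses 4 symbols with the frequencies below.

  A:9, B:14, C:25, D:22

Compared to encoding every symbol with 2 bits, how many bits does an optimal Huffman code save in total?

2

Fixed-length: 2 bits × 70 symbols = 140 bits.
Huffman merges:
combine A(9), B(14) → 23
combine D(22), 23 → 45
combine C(25), 45 → 70
Huffman total = 23 + 45 + 70 = 138 bits.
Saving = 140 − 138 = 2 bits.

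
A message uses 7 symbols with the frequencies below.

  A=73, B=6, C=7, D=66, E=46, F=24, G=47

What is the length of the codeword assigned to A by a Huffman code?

Build the tree from the bottom:
B(6) + C(7) → 13
13 + F(24) → 37
37 + E(46) → 83
G(47) + D(66) → 113
A(73) + 83 → 156
113 + 156 → 269
A's leaf is at depth 2, giving a 2-bit codeword.

2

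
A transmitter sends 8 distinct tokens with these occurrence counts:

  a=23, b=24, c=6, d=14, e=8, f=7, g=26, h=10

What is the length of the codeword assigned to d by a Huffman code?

Repeatedly merge the two smallest:
merge c(6) and f(7): 13
merge e(8) and h(10): 18
merge 13 and d(14): 27
merge 18 and a(23): 41
merge b(24) and g(26): 50
merge 27 and 41: 68
merge 50 and 68: 118
d sits 3 levels below the root, so its codeword is 3 bits.

3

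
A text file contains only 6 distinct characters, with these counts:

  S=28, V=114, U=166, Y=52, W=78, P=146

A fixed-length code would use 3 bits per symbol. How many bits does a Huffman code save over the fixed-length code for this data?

Fixed-length: 3 bits × 584 symbols = 1752 bits.
Huffman merges:
merge S(28) and Y(52): 80
merge W(78) and 80: 158
merge V(114) and P(146): 260
merge 158 and U(166): 324
merge 260 and 324: 584
Huffman total = 80 + 158 + 260 + 324 + 584 = 1406 bits.
Saving = 1752 − 1406 = 346 bits.

346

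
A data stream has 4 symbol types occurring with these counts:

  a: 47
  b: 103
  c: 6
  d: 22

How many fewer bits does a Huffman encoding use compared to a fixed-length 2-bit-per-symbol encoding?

Fixed-length: 2 bits × 178 symbols = 356 bits.
Huffman merges:
c(6) + d(22) → 28
28 + a(47) → 75
75 + b(103) → 178
Huffman total = 28 + 75 + 178 = 281 bits.
Saving = 356 − 281 = 75 bits.

75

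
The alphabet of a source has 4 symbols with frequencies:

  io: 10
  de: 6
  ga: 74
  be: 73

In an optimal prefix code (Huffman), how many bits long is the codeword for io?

Build the tree from the bottom:
merge de(6) and io(10): 16
merge 16 and be(73): 89
merge ga(74) and 89: 163
The subtree containing io is merged 3 times, so code length = 3.

3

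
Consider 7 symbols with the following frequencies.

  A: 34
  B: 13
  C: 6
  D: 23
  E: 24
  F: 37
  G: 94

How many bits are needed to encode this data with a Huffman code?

Greedily combine the two least-frequent nodes:
combine C(6), B(13) → 19
combine 19, D(23) → 42
combine E(24), A(34) → 58
combine F(37), 42 → 79
combine 58, 79 → 137
combine G(94), 137 → 231
The encoded length is the sum of every internal node's weight: 19 + 42 + 58 + 79 + 137 + 231 = 566 bits.

566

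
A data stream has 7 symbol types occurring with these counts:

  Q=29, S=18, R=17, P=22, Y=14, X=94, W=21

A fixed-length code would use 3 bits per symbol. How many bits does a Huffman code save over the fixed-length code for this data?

Fixed-length: 3 bits × 215 symbols = 645 bits.
Huffman merges:
Y(14) + R(17) → 31
S(18) + W(21) → 39
P(22) + Q(29) → 51
31 + 39 → 70
51 + 70 → 121
X(94) + 121 → 215
Huffman total = 31 + 39 + 51 + 70 + 121 + 215 = 527 bits.
Saving = 645 − 527 = 118 bits.

118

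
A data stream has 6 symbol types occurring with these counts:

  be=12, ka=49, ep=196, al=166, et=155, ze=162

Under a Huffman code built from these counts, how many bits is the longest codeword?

4

Merge the two lowest-weight nodes at each step:
combine be(12), ka(49) → 61
combine 61, et(155) → 216
combine ze(162), al(166) → 328
combine ep(196), 216 → 412
combine 328, 412 → 740
Maximum depth reached is 4.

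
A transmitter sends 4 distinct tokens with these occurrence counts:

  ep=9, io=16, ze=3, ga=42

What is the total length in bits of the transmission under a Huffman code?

110

Build the Huffman tree bottom-up:
ze(3) + ep(9) → 12
12 + io(16) → 28
28 + ga(42) → 70
Total encoded bits = sum of merged weights = 12 + 28 + 70 = 110.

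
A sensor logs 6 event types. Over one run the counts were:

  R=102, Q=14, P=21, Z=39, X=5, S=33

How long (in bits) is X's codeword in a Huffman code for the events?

Build the tree from the bottom:
combine X(5), Q(14) → 19
combine 19, P(21) → 40
combine S(33), Z(39) → 72
combine 40, 72 → 112
combine R(102), 112 → 214
X's leaf is at depth 4, giving a 4-bit codeword.

4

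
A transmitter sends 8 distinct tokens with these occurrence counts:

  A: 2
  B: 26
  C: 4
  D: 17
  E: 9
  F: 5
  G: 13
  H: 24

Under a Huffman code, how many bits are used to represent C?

5

Build the tree from the bottom:
A(2) + C(4) → 6
F(5) + 6 → 11
E(9) + 11 → 20
G(13) + D(17) → 30
20 + H(24) → 44
B(26) + 30 → 56
44 + 56 → 100
C's leaf is at depth 5, giving a 5-bit codeword.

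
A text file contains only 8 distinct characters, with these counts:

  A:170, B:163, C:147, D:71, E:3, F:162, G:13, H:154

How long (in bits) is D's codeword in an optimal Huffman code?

Huffman merges, smallest pair first:
merge E(3) and G(13): 16
merge 16 and D(71): 87
merge 87 and C(147): 234
merge H(154) and F(162): 316
merge B(163) and A(170): 333
merge 234 and 316: 550
merge 333 and 550: 883
The subtree containing D is merged 4 times, so code length = 4.

4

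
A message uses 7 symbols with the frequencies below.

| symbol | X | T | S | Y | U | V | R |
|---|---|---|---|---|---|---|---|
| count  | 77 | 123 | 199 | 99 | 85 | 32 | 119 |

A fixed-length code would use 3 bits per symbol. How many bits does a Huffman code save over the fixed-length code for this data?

Fixed-length: 3 bits × 734 symbols = 2202 bits.
Huffman merges:
merge V(32) and X(77): 109
merge U(85) and Y(99): 184
merge 109 and R(119): 228
merge T(123) and 184: 307
merge S(199) and 228: 427
merge 307 and 427: 734
Huffman total = 109 + 184 + 228 + 307 + 427 + 734 = 1989 bits.
Saving = 2202 − 1989 = 213 bits.

213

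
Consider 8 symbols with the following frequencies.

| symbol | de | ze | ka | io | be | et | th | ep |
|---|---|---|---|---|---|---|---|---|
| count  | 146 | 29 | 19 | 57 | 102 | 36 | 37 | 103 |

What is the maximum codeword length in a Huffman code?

Merge the two lowest-weight nodes at each step:
combine ka(19), ze(29) → 48
combine et(36), th(37) → 73
combine 48, io(57) → 105
combine 73, be(102) → 175
combine ep(103), 105 → 208
combine de(146), 175 → 321
combine 208, 321 → 529
The rarest symbols sit at the bottom; the longest codeword is 4 bits.

4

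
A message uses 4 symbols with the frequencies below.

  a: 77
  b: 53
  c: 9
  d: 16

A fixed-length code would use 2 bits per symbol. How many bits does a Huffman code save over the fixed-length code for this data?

Fixed-length: 2 bits × 155 symbols = 310 bits.
Huffman merges:
merge c(9) and d(16): 25
merge 25 and b(53): 78
merge a(77) and 78: 155
Huffman total = 25 + 78 + 155 = 258 bits.
Saving = 310 − 258 = 52 bits.

52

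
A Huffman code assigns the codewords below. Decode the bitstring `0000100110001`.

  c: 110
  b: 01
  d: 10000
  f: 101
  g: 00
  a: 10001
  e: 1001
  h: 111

Read left to right; each codeword is recognised as soon as it completes (prefix code):
  00→g | 00→g | 1001→e | 10001→a
Decoded message: ggea

ggea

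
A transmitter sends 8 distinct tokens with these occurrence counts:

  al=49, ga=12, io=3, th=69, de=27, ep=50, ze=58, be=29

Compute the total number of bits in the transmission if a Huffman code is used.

Greedily combine the two least-frequent nodes:
merge io(3) and ga(12): 15
merge 15 and de(27): 42
merge be(29) and 42: 71
merge al(49) and ep(50): 99
merge ze(58) and th(69): 127
merge 71 and 99: 170
merge 127 and 170: 297
Each symbol's bit-cost is frequency × depth; summing gives 821 bits (equivalently 15 + 42 + 71 + 99 + 127 + 170 + 297).

821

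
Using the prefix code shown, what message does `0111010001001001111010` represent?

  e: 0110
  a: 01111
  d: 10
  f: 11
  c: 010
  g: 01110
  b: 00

gdbdcac

Read left to right; each codeword is recognised as soon as it completes (prefix code):
  01110→g | 10→d | 00→b | 10→d | 010→c | 01111→a | 010→c
Decoded message: gdbdcac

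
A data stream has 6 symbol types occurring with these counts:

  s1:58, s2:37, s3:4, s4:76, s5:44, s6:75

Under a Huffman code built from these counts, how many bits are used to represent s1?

Huffman merges, smallest pair first:
merge s3(4) and s2(37): 41
merge 41 and s5(44): 85
merge s1(58) and s6(75): 133
merge s4(76) and 85: 161
merge 133 and 161: 294
The subtree containing s1 is merged 2 times, so code length = 2.

2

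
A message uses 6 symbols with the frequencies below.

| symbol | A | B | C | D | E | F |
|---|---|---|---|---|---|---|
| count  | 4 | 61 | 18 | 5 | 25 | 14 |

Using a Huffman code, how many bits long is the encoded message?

Build the Huffman tree bottom-up:
A(4) + D(5) → 9
9 + F(14) → 23
C(18) + 23 → 41
E(25) + 41 → 66
B(61) + 66 → 127
The encoded length is the sum of every internal node's weight: 9 + 23 + 41 + 66 + 127 = 266 bits.

266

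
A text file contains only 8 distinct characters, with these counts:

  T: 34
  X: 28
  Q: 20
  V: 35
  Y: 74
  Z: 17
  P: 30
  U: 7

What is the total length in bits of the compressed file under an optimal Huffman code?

Merge the two smallest weights repeatedly:
U(7) + Z(17) → 24
Q(20) + 24 → 44
X(28) + P(30) → 58
T(34) + V(35) → 69
44 + 58 → 102
69 + Y(74) → 143
102 + 143 → 245
Total encoded bits = sum of merged weights = 24 + 44 + 58 + 69 + 102 + 143 + 245 = 685.

685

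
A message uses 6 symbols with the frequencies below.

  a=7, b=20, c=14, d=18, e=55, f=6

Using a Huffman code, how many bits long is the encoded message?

Greedily combine the two least-frequent nodes:
combine f(6), a(7) → 13
combine 13, c(14) → 27
combine d(18), b(20) → 38
combine 27, 38 → 65
combine e(55), 65 → 120
Each symbol's bit-cost is frequency × depth; summing gives 263 bits (equivalently 13 + 27 + 38 + 65 + 120).

263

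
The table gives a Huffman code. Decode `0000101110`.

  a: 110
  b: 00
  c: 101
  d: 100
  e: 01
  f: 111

Read left to right; each codeword is recognised as soon as it completes (prefix code):
  00→b | 00→b | 101→c | 110→a
Decoded message: bbca

bbca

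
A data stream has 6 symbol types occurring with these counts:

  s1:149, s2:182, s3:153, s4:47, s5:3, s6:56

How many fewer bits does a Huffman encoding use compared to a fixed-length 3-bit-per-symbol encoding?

434

Fixed-length: 3 bits × 590 symbols = 1770 bits.
Huffman merges:
combine s5(3), s4(47) → 50
combine 50, s6(56) → 106
combine 106, s1(149) → 255
combine s3(153), s2(182) → 335
combine 255, 335 → 590
Huffman total = 50 + 106 + 255 + 335 + 590 = 1336 bits.
Saving = 1770 − 1336 = 434 bits.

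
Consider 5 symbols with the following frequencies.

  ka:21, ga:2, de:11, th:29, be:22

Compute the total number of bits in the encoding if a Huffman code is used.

Greedily combine the two least-frequent nodes:
merge ga(2) and de(11): 13
merge 13 and ka(21): 34
merge be(22) and th(29): 51
merge 34 and 51: 85
Each symbol's bit-cost is frequency × depth; summing gives 183 bits (equivalently 13 + 34 + 51 + 85).

183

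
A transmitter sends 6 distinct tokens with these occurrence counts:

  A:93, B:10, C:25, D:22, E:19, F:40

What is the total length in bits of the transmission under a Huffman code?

470

Greedily combine the two least-frequent nodes:
merge B(10) and E(19): 29
merge D(22) and C(25): 47
merge 29 and F(40): 69
merge 47 and 69: 116
merge A(93) and 116: 209
Each symbol's bit-cost is frequency × depth; summing gives 470 bits (equivalently 29 + 47 + 69 + 116 + 209).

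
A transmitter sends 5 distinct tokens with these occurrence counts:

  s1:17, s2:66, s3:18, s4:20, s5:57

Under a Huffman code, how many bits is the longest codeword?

4

Merge the two lowest-weight nodes at each step:
combine s1(17), s3(18) → 35
combine s4(20), 35 → 55
combine 55, s5(57) → 112
combine s2(66), 112 → 178
The rarest symbols sit at the bottom; the longest codeword is 4 bits.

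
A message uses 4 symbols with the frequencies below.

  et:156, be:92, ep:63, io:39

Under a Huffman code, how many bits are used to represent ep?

Repeatedly merge the two smallest:
io(39) + ep(63) → 102
be(92) + 102 → 194
et(156) + 194 → 350
ep sits 3 levels below the root, so its codeword is 3 bits.

3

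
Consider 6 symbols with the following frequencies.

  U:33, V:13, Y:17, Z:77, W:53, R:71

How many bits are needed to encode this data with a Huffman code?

621

Merge the two smallest weights repeatedly:
V(13) + Y(17) → 30
30 + U(33) → 63
W(53) + 63 → 116
R(71) + Z(77) → 148
116 + 148 → 264
The encoded length is the sum of every internal node's weight: 30 + 63 + 116 + 148 + 264 = 621 bits.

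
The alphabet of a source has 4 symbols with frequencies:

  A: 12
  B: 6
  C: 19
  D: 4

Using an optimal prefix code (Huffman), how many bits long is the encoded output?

73

Merge the two smallest weights repeatedly:
combine D(4), B(6) → 10
combine 10, A(12) → 22
combine C(19), 22 → 41
Total encoded bits = sum of merged weights = 10 + 22 + 41 = 73.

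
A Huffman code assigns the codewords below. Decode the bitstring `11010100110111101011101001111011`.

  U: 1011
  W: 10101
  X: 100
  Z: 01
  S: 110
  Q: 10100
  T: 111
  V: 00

SQSTWSXTU

Read left to right; each codeword is recognised as soon as it completes (prefix code):
  110→S | 10100→Q | 110→S | 111→T | 10101→W | 110→S | 100→X | 111→T | 1011→U
Decoded message: SQSTWSXTU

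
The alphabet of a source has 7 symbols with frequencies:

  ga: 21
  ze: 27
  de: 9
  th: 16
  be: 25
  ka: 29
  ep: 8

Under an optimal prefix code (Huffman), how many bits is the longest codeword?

4

Merge the two lowest-weight nodes at each step:
ep(8) + de(9) → 17
th(16) + 17 → 33
ga(21) + be(25) → 46
ze(27) + ka(29) → 56
33 + 46 → 79
56 + 79 → 135
The first pair merged (ep, de) ends up deepest, at depth 4.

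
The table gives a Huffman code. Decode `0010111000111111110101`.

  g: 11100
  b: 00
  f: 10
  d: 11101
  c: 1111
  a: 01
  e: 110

bfgacda

Read left to right; each codeword is recognised as soon as it completes (prefix code):
  00→b | 10→f | 11100→g | 01→a | 1111→c | 11101→d | 01→a
Decoded message: bfgacda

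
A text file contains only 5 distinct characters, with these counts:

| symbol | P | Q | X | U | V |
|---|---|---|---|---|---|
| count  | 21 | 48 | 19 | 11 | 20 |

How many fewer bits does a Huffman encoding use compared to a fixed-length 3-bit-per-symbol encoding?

96

Fixed-length: 3 bits × 119 symbols = 357 bits.
Huffman merges:
merge U(11) and X(19): 30
merge V(20) and P(21): 41
merge 30 and 41: 71
merge Q(48) and 71: 119
Huffman total = 30 + 41 + 71 + 119 = 261 bits.
Saving = 357 − 261 = 96 bits.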